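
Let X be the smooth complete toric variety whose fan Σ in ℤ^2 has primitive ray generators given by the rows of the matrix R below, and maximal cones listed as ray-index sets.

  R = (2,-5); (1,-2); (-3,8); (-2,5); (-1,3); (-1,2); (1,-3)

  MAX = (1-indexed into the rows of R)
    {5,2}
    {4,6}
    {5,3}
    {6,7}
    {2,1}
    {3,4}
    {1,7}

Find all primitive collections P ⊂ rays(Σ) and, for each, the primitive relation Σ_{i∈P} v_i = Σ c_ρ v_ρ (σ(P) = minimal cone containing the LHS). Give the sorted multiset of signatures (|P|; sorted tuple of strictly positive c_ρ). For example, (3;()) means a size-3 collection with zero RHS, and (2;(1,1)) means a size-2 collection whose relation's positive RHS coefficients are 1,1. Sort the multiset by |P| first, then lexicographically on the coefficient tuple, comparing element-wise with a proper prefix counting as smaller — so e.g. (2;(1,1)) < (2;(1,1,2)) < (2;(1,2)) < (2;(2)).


Minimal non-faces — 14 found among 7 rays, 7 max cones:

  P = {1,4}:  v_{1} + v_{4} = 0  ⇒ sig = (2;())
  P = {2,6}:  v_{2} + v_{6} = 0  ⇒ sig = (2;())
  P = {5,7}:  v_{5} + v_{7} = 0  ⇒ sig = (2;())
  P = {1,3}:  v_{1} + v_{3} = v_{5}  ⇒ sig = (2;(1))
  P = {1,5}:  v_{1} + v_{5} = v_{2}  ⇒ sig = (2;(1))
  P = {1,6}:  v_{1} + v_{6} = v_{7}  ⇒ sig = (2;(1))
  P = {2,4}:  v_{2} + v_{4} = v_{5}  ⇒ sig = (2;(1))
  P = {2,7}:  v_{2} + v_{7} = v_{1}  ⇒ sig = (2;(1))
  P = {3,7}:  v_{3} + v_{7} = v_{4}  ⇒ sig = (2;(1))
  P = {4,5}:  v_{4} + v_{5} = v_{3}  ⇒ sig = (2;(1))
  P = {4,7}:  v_{4} + v_{7} = v_{6}  ⇒ sig = (2;(1))
  P = {5,6}:  v_{5} + v_{6} = v_{4}  ⇒ sig = (2;(1))
  P = {2,3}:  v_{2} + v_{3} = 2·v_{5}  ⇒ sig = (2;(2))
  P = {3,6}:  v_{3} + v_{6} = 2·v_{4}  ⇒ sig = (2;(2))

Hence PRS(X_Σ) =
    |P|=2: 14 collections, coeffs (), (), (), (1), (1), (1), (1), (1), (1), (1), (1), (1), (2), (2)


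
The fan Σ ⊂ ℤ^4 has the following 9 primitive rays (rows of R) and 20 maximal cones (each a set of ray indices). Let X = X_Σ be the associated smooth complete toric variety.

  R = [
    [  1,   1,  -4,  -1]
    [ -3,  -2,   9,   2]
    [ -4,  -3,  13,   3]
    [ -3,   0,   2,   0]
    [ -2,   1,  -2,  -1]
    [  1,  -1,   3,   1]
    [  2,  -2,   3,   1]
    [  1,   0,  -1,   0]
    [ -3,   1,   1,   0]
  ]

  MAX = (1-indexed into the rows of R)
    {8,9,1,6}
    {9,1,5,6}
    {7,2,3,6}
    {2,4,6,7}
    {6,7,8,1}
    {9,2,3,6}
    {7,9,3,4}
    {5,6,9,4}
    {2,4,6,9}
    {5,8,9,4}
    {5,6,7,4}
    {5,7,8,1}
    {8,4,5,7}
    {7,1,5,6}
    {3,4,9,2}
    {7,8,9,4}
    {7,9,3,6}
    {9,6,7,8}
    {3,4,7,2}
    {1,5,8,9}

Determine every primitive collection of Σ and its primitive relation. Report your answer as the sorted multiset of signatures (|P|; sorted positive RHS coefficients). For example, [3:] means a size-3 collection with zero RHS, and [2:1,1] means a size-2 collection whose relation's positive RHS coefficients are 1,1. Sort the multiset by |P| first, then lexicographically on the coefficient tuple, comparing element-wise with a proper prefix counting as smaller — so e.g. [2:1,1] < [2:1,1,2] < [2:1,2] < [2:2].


Σ has 14 primitive collections:

  • {1,3}:  v_{1} + v_{3} = v_{2} ; sig = [2:1]
  • {1,4}:  v_{1} + v_{4} = v_{5} ; sig = [2:1]
  • {1,2}:  v_{1} + v_{2} = v_{4} + v_{6} ; sig = [2:1,1]
  • {3,5}:  v_{3} + v_{5} = v_{2} + v_{4} ; sig = [2:1,1]
  • {2,5}:  v_{2} + v_{5} = 2·v_{4} + v_{6} ; sig = [2:1,2]
  • {2,8}:  v_{2} + v_{8} = 2·v_{7} + 2·v_{9} ; sig = [2:2,2]
  • {3,8}:  v_{3} + v_{8} = 3·v_{7} + 3·v_{9} ; sig = [2:3,3]
  • {1,7,9}:  v_{1} + v_{7} + v_{9} = 0 ; sig = [3:]
  • {5,6,8}:  v_{5} + v_{6} + v_{8} = 0 ; sig = [3:]
  • {2,7,9}:  v_{2} + v_{7} + v_{9} = v_{3} ; sig = [3:1]
  • {5,7,9}:  v_{5} + v_{7} + v_{9} = v_{4} ; sig = [3:1]
  • {4,6,8}:  v_{4} + v_{6} + v_{8} = v_{7} + v_{9} ; sig = [3:1,1]
  • {3,4,6}:  v_{3} + v_{4} + v_{6} = 2·v_{2} ; sig = [3:2]
  • {4,6,7,9}:  v_{4} + v_{6} + v_{7} + v_{9} = v_{2} ; sig = [4:1]

so the primitive-relation signature multiset is
    |P|=2: 7 collections, coeffs (1), (1), (1,1), (1,1), (1,2), (2,2), (3,3)
    |P|=3: 6 collections, coeffs (), (), (1), (1), (1,1), (2)
    |P|=4: 1 collection, coeffs (1)


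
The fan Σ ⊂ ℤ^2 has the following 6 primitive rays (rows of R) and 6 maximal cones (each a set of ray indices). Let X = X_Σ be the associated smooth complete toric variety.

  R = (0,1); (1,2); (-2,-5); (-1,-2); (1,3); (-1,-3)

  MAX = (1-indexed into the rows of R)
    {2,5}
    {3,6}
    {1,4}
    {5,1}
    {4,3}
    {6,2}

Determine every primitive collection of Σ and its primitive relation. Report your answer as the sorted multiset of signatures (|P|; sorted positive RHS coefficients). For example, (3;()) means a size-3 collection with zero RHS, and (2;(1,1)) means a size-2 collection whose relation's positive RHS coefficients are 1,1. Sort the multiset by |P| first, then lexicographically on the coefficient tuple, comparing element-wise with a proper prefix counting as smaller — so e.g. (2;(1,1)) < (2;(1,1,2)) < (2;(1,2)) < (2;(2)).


|primitive collections| = 9. Relations:

  {2,4}:  v_{2} + v_{4} = 0 — sig = (2;())
  {5,6}:  v_{5} + v_{6} = 0 — sig = (2;())
  {1,2}:  v_{1} + v_{2} = v_{5} — sig = (2;(1))
  {1,6}:  v_{1} + v_{6} = v_{4} — sig = (2;(1))
  {2,3}:  v_{2} + v_{3} = v_{6} — sig = (2;(1))
  {3,5}:  v_{3} + v_{5} = v_{4} — sig = (2;(1))
  {4,5}:  v_{4} + v_{5} = v_{1} — sig = (2;(1))
  {4,6}:  v_{4} + v_{6} = v_{3} — sig = (2;(1))
  {1,3}:  v_{1} + v_{3} = 2·v_{4} — sig = (2;(2))

Signatures (|P|; sorted positive RHS coefficients), sorted:
{ (2;()) ×2,  (2;(1)) ×6,  (2;(2)) }


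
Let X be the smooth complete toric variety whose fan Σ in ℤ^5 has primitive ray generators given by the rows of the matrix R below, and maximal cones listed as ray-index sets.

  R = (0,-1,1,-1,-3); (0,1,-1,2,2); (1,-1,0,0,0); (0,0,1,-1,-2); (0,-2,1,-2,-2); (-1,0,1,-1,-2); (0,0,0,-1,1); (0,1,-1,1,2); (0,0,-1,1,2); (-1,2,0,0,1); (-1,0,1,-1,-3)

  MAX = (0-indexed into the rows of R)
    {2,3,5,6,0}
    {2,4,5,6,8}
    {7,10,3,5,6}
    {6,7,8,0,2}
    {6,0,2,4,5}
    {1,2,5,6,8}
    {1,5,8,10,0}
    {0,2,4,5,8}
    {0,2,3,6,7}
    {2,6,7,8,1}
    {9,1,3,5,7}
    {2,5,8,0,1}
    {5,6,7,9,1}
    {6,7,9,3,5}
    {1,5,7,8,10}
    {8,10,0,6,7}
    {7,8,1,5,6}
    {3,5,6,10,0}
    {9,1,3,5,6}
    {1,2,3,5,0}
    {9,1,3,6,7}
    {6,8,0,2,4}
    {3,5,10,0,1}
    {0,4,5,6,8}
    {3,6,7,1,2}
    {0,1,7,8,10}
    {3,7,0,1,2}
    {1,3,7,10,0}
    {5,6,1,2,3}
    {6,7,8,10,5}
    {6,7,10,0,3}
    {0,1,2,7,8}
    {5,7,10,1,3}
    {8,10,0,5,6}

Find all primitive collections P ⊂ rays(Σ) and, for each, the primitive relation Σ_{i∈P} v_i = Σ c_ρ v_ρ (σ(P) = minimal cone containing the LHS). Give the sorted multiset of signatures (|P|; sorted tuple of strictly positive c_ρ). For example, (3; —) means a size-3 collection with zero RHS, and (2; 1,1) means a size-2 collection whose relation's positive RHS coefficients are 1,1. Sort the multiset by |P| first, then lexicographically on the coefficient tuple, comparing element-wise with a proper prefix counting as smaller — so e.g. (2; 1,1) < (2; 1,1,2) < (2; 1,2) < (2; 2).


17 minimal non-faces of Δ(Σ) (on 11 rays):

  P={3,8}:  v_{3} + v_{8} = 0  ⟹  sig = (2; —)
  P={2,10}:  v_{2} + v_{10} = v_{0}  ⟹  sig = (2; 1)
  P={4,9}:  v_{4} + v_{9} = v_{5} + v_{6}  ⟹  sig = (2; 1,1)
  P={0,9}:  v_{0} + v_{9} = v_{3} + v_{5} + v_{7}  ⟹  sig = (2; 1,1,1)
  P={1,4}:  v_{1} + v_{4} = v_{2} + v_{5} + v_{8}  ⟹  sig = (2; 1,1,1)
  P={2,9}:  v_{2} + v_{9} = v_{1} + v_{3} + v_{6}  ⟹  sig = (2; 1,1,1)
  P={4,7}:  v_{4} + v_{7} = v_{0} + v_{6} + v_{8}  ⟹  sig = (2; 1,1,1)
  P={3,4}:  v_{3} + v_{4} = v_{0} + v_{2} + v_{5} + v_{6}  ⟹  sig = (2; 1,1,1,1)
  P={8,9}:  v_{8} + v_{9} = v_{1} + v_{5} + v_{6} + v_{7}  ⟹  sig = (2; 1,1,1,1)
  P={4,10}:  v_{4} + v_{10} = 2·v_{0} + v_{5} + v_{6} + v_{8}  ⟹  sig = (2; 1,1,1,2)
  P={9,10}:  v_{9} + v_{10} = v_{3} + 2·v_{5} + 2·v_{7}  ⟹  sig = (2; 1,2,2)
  P={0,1,6}:  v_{0} + v_{1} + v_{6} = 0  ⟹  sig = (3; —)
  P={2,5,7}:  v_{2} + v_{5} + v_{7} = 0  ⟹  sig = (3; —)
  P={0,5,7}:  v_{0} + v_{5} + v_{7} = v_{10}  ⟹  sig = (3; 1)
  P={1,6,10}:  v_{1} + v_{6} + v_{10} = v_{5} + v_{7}  ⟹  sig = (3; 1,1)
  P={0,2,5,6,8}:  v_{0} + v_{2} + v_{5} + v_{6} + v_{8} = v_{4}  ⟹  sig = (5; 1)
  P={1,3,5,6,7}:  v_{1} + v_{3} + v_{5} + v_{6} + v_{7} = v_{9}  ⟹  sig = (5; 1)

so the primitive-relation signature multiset is
[(2; —), (2; 1), (2; 1,1), (2; 1,1,1), (2; 1,1,1), (2; 1,1,1), (2; 1,1,1), (2; 1,1,1,1), (2; 1,1,1,1), (2; 1,1,1,2), (2; 1,2,2), (3; —), (3; —), (3; 1), (3; 1,1), (5; 1), (5; 1)]


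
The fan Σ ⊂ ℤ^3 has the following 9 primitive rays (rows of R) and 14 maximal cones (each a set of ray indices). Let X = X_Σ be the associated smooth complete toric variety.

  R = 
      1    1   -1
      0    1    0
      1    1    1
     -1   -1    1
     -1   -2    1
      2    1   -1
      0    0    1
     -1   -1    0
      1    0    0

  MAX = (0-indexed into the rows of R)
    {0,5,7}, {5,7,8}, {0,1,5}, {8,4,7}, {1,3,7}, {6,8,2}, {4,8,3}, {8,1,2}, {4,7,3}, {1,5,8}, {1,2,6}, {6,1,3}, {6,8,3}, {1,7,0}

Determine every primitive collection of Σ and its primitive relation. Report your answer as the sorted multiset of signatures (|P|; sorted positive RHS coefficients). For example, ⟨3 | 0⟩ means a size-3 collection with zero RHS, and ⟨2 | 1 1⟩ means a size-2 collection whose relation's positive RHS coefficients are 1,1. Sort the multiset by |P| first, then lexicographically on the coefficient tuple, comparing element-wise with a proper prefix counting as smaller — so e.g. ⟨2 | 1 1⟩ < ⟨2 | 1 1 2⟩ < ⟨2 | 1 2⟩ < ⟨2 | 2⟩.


20 minimal non-faces of Δ(Σ) (on 9 rays):

  {0,3}:  v_{0} + v_{3} = 0  so sig = ⟨2 | 0⟩
  {0,8}:  v_{0} + v_{8} = v_{5}  so sig = ⟨2 | 1⟩
  {1,4}:  v_{1} + v_{4} = v_{3}  so sig = ⟨2 | 1⟩
  {2,7}:  v_{2} + v_{7} = v_{6}  so sig = ⟨2 | 1⟩
  {3,5}:  v_{3} + v_{5} = v_{8}  so sig = ⟨2 | 1⟩
  {6,7}:  v_{6} + v_{7} = v_{3}  so sig = ⟨2 | 1⟩
  {0,4}:  v_{0} + v_{4} = v_{7} + v_{8}  so sig = ⟨2 | 1 1⟩
  {0,6}:  v_{0} + v_{6} = v_{1} + v_{8}  so sig = ⟨2 | 1 1⟩
  {2,4}:  v_{2} + v_{4} = v_{3} + v_{6} + v_{8}  so sig = ⟨2 | 1 1 1⟩
  {4,5}:  v_{4} + v_{5} = v_{7} + 2·v_{8}  so sig = ⟨2 | 1 2⟩
  {4,6}:  v_{4} + v_{6} = 2·v_{3} + v_{8}  so sig = ⟨2 | 1 2⟩
  {5,6}:  v_{5} + v_{6} = v_{1} + 2·v_{8}  so sig = ⟨2 | 1 2⟩
  {2,3}:  v_{2} + v_{3} = 2·v_{6}  so sig = ⟨2 | 2⟩
  {0,2}:  v_{0} + v_{2} = 2·v_{1} + 2·v_{8}  so sig = ⟨2 | 2 2⟩
  {2,5}:  v_{2} + v_{5} = 2·v_{1} + 3·v_{8}  so sig = ⟨2 | 2 3⟩
  {1,7,8}:  v_{1} + v_{7} + v_{8} = 0  so sig = ⟨3 | 0⟩
  {1,3,8}:  v_{1} + v_{3} + v_{8} = v_{6}  so sig = ⟨3 | 1⟩
  {1,5,7}:  v_{1} + v_{5} + v_{7} = v_{0}  so sig = ⟨3 | 1⟩
  {1,6,8}:  v_{1} + v_{6} + v_{8} = v_{2}  so sig = ⟨3 | 1⟩
  {3,7,8}:  v_{3} + v_{7} + v_{8} = v_{4}  so sig = ⟨3 | 1⟩

Sorted signature multiset PRS(X):
    |P|=2: 15 collections, coeffs (), (1), (1), (1), (1), (1), (1,1), (1,1), (1,1,1), (1,2), (1,2), (1,2), (2), (2,2), (2,3)
    |P|=3: 5 collections, coeffs (), (1), (1), (1), (1)


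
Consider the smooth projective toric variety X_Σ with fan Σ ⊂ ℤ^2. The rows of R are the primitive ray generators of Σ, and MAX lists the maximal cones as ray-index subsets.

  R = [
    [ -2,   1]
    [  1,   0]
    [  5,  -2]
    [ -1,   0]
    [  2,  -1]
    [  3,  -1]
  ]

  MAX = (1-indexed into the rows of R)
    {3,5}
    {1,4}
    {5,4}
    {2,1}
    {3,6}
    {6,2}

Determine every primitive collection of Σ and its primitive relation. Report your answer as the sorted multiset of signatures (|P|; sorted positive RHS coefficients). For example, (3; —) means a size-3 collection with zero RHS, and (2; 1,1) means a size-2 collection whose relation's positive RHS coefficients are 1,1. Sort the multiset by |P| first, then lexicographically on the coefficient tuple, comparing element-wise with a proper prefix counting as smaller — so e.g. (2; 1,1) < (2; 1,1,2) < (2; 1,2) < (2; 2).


Primitive collections (9):

  P={1,5}:  v_{1} + v_{5} = 0  so sig = (2; —)
  P={2,4}:  v_{2} + v_{4} = 0  so sig = (2; —)
  P={1,3}:  v_{1} + v_{3} = v_{6}  so sig = (2; 1)
  P={1,6}:  v_{1} + v_{6} = v_{2}  so sig = (2; 1)
  P={2,5}:  v_{2} + v_{5} = v_{6}  so sig = (2; 1)
  P={4,6}:  v_{4} + v_{6} = v_{5}  so sig = (2; 1)
  P={5,6}:  v_{5} + v_{6} = v_{3}  so sig = (2; 1)
  P={2,3}:  v_{2} + v_{3} = 2·v_{6}  so sig = (2; 2)
  P={3,4}:  v_{3} + v_{4} = 2·v_{5}  so sig = (2; 2)

Hence PRS(X_Σ) =
[(2; —), (2; —), (2; 1), (2; 1), (2; 1), (2; 1), (2; 1), (2; 2), (2; 2)]


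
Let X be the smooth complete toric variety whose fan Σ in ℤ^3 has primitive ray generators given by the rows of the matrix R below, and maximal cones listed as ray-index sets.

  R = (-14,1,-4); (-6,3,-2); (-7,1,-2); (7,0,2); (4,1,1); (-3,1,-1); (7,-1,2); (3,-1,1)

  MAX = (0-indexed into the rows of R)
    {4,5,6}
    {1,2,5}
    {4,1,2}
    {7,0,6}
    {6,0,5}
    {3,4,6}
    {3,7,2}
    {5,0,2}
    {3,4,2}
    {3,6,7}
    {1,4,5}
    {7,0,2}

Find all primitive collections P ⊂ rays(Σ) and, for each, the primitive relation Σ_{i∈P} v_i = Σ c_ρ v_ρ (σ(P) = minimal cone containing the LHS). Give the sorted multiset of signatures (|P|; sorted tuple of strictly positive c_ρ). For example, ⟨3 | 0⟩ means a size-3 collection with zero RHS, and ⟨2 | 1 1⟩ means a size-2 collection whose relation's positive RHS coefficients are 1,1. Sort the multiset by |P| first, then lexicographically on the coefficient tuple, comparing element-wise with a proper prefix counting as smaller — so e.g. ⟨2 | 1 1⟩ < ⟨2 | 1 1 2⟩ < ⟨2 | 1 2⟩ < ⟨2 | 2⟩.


11 collections generate NE(X_Σ); each relation:

  {2,6}:  v_{2} + v_{6} = 0 ; sig = ⟨2 | 0⟩
  {5,7}:  v_{5} + v_{7} = 0 ; sig = ⟨2 | 0⟩
  {0,3}:  v_{0} + v_{3} = v_{2} ; sig = ⟨2 | 1⟩
  {3,5}:  v_{3} + v_{5} = v_{4} ; sig = ⟨2 | 1⟩
  {4,7}:  v_{4} + v_{7} = v_{3} ; sig = ⟨2 | 1⟩
  {0,4}:  v_{0} + v_{4} = v_{2} + v_{5} ; sig = ⟨2 | 1 1⟩
  {1,6}:  v_{1} + v_{6} = v_{4} + v_{5} ; sig = ⟨2 | 1 1⟩
  {1,7}:  v_{1} + v_{7} = v_{2} + v_{4} ; sig = ⟨2 | 1 1⟩
  {1,3}:  v_{1} + v_{3} = v_{2} + 2·v_{4} ; sig = ⟨2 | 1 2⟩
  {0,1}:  v_{0} + v_{1} = 2·v_{2} + 2·v_{5} ; sig = ⟨2 | 2 2⟩
  {2,4,5}:  v_{2} + v_{4} + v_{5} = v_{1} ; sig = ⟨3 | 1⟩

Hence PRS(X_Σ) =
    |P|=2: 10 collections, coeffs (), (), (1), (1), (1), (1,1), (1,1), (1,1), (1,2), (2,2)
    |P|=3: 1 collection, coeffs (1)


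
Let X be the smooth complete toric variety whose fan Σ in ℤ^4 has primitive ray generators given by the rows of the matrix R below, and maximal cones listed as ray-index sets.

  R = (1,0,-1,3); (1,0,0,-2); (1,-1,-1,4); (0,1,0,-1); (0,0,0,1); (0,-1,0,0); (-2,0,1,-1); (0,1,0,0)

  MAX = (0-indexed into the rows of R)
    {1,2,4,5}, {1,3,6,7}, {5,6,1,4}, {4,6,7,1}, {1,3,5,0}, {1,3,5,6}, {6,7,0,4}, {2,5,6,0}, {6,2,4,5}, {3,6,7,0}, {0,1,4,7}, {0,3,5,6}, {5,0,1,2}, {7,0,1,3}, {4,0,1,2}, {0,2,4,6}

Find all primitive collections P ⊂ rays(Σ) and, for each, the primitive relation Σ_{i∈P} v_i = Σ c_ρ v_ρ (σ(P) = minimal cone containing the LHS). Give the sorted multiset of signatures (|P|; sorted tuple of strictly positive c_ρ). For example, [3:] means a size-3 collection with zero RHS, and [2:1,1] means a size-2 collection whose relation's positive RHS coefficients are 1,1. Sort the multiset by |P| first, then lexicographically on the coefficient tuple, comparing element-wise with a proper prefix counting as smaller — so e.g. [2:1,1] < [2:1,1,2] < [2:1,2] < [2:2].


7 collections generate NE(X_Σ); each relation:

  P = {5,7}:  v_{5} + v_{7} = 0 — sig = [2:]
  P = {2,3}:  v_{2} + v_{3} = v_{0} — sig = [2:1]
  P = {3,4}:  v_{3} + v_{4} = v_{7} — sig = [2:1]
  P = {2,7}:  v_{2} + v_{7} = v_{0} + v_{4} — sig = [2:1,1]
  P = {0,1,6}:  v_{0} + v_{1} + v_{6} = 0 — sig = [3:]
  P = {0,4,5}:  v_{0} + v_{4} + v_{5} = v_{2} — sig = [3:1]
  P = {1,2,6}:  v_{1} + v_{2} + v_{6} = v_{4} + v_{5} — sig = [3:1,1]

Hence PRS(X_Σ) =
    |P|=2: 4 collections, coeffs (), (1), (1), (1,1)
    |P|=3: 3 collections, coeffs (), (1), (1,1)


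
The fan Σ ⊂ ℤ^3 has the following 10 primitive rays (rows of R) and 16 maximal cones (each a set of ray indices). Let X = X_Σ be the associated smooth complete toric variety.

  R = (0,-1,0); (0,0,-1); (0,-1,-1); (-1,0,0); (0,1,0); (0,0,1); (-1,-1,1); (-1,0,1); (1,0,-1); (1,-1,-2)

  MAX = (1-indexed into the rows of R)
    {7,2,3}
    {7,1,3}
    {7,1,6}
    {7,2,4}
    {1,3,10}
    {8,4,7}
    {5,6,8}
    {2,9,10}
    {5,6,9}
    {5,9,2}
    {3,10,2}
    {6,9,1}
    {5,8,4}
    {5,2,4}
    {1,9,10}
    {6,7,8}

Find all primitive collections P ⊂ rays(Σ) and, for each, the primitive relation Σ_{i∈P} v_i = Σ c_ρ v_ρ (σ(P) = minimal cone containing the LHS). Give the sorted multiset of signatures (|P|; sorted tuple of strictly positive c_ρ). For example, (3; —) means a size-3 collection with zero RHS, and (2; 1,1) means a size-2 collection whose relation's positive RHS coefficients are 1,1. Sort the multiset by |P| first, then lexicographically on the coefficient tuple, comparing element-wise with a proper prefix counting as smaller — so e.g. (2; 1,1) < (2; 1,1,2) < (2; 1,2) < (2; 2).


|primitive collections| = 21. Relations:

  {1,5}:  v_{1} + v_{5} = 0  →  sig = (2; —)
  {2,6}:  v_{2} + v_{6} = 0  →  sig = (2; —)
  {8,9}:  v_{8} + v_{9} = 0  →  sig = (2; —)
  {1,2}:  v_{1} + v_{2} = v_{3}  →  sig = (2; 1)
  {1,8}:  v_{1} + v_{8} = v_{7}  →  sig = (2; 1)
  {2,8}:  v_{2} + v_{8} = v_{4}  →  sig = (2; 1)
  {3,5}:  v_{3} + v_{5} = v_{2}  →  sig = (2; 1)
  {3,6}:  v_{3} + v_{6} = v_{1}  →  sig = (2; 1)
  {3,9}:  v_{3} + v_{9} = v_{10}  →  sig = (2; 1)
  {4,6}:  v_{4} + v_{6} = v_{8}  →  sig = (2; 1)
  {4,9}:  v_{4} + v_{9} = v_{2}  →  sig = (2; 1)
  {5,7}:  v_{5} + v_{7} = v_{8}  →  sig = (2; 1)
  {7,9}:  v_{7} + v_{9} = v_{1}  →  sig = (2; 1)
  {8,10}:  v_{8} + v_{10} = v_{3}  →  sig = (2; 1)
  {1,4}:  v_{1} + v_{4} = v_{2} + v_{7}  →  sig = (2; 1,1)
  {3,8}:  v_{3} + v_{8} = v_{2} + v_{7}  →  sig = (2; 1,1)
  {4,10}:  v_{4} + v_{10} = v_{2} + v_{3}  →  sig = (2; 1,1)
  {5,10}:  v_{5} + v_{10} = v_{2} + v_{9}  →  sig = (2; 1,1)
  {6,10}:  v_{6} + v_{10} = v_{1} + v_{9}  →  sig = (2; 1,1)
  {7,10}:  v_{7} + v_{10} = v_{1} + v_{3}  →  sig = (2; 1,1)
  {3,4}:  v_{3} + v_{4} = 2·v_{2} + v_{7}  →  sig = (2; 1,2)

so the primitive-relation signature multiset is
    (2; —)
    (2; —)
    (2; —)
    (2; 1)
    (2; 1)
    (2; 1)
    (2; 1)
    (2; 1)
    (2; 1)
    (2; 1)
    (2; 1)
    (2; 1)
    (2; 1)
    (2; 1)
    (2; 1,1)
    (2; 1,1)
    (2; 1,1)
    (2; 1,1)
    (2; 1,1)
    (2; 1,1)
    (2; 1,2)


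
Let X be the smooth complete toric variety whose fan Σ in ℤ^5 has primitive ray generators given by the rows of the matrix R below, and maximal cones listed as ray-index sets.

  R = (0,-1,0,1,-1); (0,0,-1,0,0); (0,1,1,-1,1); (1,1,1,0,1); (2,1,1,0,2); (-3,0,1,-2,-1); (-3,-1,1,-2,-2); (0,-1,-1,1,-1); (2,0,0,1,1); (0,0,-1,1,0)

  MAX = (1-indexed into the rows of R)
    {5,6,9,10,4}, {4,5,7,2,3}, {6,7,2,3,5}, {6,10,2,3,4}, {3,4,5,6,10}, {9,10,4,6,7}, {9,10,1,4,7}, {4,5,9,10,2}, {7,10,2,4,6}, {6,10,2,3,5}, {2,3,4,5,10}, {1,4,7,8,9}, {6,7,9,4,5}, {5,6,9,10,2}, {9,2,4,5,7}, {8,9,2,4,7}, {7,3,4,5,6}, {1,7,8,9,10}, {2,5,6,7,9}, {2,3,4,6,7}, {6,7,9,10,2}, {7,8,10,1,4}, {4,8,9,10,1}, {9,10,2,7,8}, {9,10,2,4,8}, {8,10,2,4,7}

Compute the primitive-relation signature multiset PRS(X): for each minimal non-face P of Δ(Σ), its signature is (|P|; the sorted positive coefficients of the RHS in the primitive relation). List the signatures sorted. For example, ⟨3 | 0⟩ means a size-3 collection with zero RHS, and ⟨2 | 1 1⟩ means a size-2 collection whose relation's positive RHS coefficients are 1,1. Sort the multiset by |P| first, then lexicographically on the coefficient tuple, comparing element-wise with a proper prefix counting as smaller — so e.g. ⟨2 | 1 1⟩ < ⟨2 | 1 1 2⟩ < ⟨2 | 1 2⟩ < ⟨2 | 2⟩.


Minimal non-faces — 14 found among 10 rays, 26 max cones:

  P = {3,8}:  v_{3} + v_{8} = 0 ; sig = ⟨2 | 0⟩
  P = {1,2}:  v_{1} + v_{2} = v_{8} ; sig = ⟨2 | 1⟩
  P = {3,9}:  v_{3} + v_{9} = v_{5} ; sig = ⟨2 | 1⟩
  P = {5,8}:  v_{5} + v_{8} = v_{9} ; sig = ⟨2 | 1⟩
  P = {6,8}:  v_{6} + v_{8} = v_{7} + v_{10} ; sig = ⟨2 | 1 1⟩
  P = {1,3}:  v_{1} + v_{3} = v_{4} + v_{7} + v_{9} + v_{10} ; sig = ⟨2 | 1 1 1 1⟩
  P = {1,5}:  v_{1} + v_{5} = v_{4} + v_{7} + 2·v_{9} + v_{10} ; sig = ⟨2 | 1 1 1 2⟩
  P = {1,6}:  v_{1} + v_{6} = v_{4} + 2·v_{7} + v_{9} + 2·v_{10} ; sig = ⟨2 | 1 1 2 2⟩
  P = {3,7,10}:  v_{3} + v_{7} + v_{10} = v_{6} ; sig = ⟨3 | 1⟩
  P = {5,7,10}:  v_{5} + v_{7} + v_{10} = v_{6} + v_{9} ; sig = ⟨3 | 1 1⟩
  P = {2,4,6,9}:  v_{2} + v_{4} + v_{6} + v_{9} = v_{3} ; sig = ⟨4 | 1⟩
  P = {2,4,5,6}:  v_{2} + v_{4} + v_{5} + v_{6} = 2·v_{3} ; sig = ⟨4 | 2⟩
  P = {2,4,7,9,10}:  v_{2} + v_{4} + v_{7} + v_{9} + v_{10} = 0 ; sig = ⟨5 | 0⟩
  P = {4,7,8,9,10}:  v_{4} + v_{7} + v_{8} + v_{9} + v_{10} = v_{1} ; sig = ⟨5 | 1⟩

Sorted signature multiset PRS(X):
{ ⟨2 | 0⟩,  ⟨2 | 1⟩ ×3,  ⟨2 | 1 1⟩,  ⟨2 | 1 1 1 1⟩,  ⟨2 | 1 1 1 2⟩,  ⟨2 | 1 1 2 2⟩,  ⟨3 | 1⟩,  ⟨3 | 1 1⟩,  ⟨4 | 1⟩,  ⟨4 | 2⟩,  ⟨5 | 0⟩,  ⟨5 | 1⟩ }


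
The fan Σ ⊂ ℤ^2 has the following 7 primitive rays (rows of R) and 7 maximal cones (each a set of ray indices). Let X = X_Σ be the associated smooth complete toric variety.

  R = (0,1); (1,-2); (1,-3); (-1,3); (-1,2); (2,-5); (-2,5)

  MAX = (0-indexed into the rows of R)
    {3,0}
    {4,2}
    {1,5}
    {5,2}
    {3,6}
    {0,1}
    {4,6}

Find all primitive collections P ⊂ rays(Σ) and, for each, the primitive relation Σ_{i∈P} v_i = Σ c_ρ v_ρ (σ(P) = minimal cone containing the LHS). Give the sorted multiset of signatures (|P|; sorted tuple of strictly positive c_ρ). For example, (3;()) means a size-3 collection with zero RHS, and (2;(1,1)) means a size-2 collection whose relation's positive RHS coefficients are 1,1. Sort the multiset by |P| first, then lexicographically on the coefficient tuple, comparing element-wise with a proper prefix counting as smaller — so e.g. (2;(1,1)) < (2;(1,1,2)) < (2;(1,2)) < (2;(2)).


The 14 primitive collections of Σ (r=7, n=2):

  P={1,4}:  v_{1} + v_{4} = 0  ⟹  sig = (2;())
  P={2,3}:  v_{2} + v_{3} = 0  ⟹  sig = (2;())
  P={5,6}:  v_{5} + v_{6} = 0  ⟹  sig = (2;())
  P={0,2}:  v_{0} + v_{2} = v_{1}  ⟹  sig = (2;(1))
  P={0,4}:  v_{0} + v_{4} = v_{3}  ⟹  sig = (2;(1))
  P={1,2}:  v_{1} + v_{2} = v_{5}  ⟹  sig = (2;(1))
  P={1,3}:  v_{1} + v_{3} = v_{0}  ⟹  sig = (2;(1))
  P={1,6}:  v_{1} + v_{6} = v_{3}  ⟹  sig = (2;(1))
  P={2,6}:  v_{2} + v_{6} = v_{4}  ⟹  sig = (2;(1))
  P={3,4}:  v_{3} + v_{4} = v_{6}  ⟹  sig = (2;(1))
  P={3,5}:  v_{3} + v_{5} = v_{1}  ⟹  sig = (2;(1))
  P={4,5}:  v_{4} + v_{5} = v_{2}  ⟹  sig = (2;(1))
  P={0,5}:  v_{0} + v_{5} = 2·v_{1}  ⟹  sig = (2;(2))
  P={0,6}:  v_{0} + v_{6} = 2·v_{3}  ⟹  sig = (2;(2))

Hence PRS(X_Σ) =
{ (2;()) ×3,  (2;(1)) ×9,  (2;(2)) ×2 }


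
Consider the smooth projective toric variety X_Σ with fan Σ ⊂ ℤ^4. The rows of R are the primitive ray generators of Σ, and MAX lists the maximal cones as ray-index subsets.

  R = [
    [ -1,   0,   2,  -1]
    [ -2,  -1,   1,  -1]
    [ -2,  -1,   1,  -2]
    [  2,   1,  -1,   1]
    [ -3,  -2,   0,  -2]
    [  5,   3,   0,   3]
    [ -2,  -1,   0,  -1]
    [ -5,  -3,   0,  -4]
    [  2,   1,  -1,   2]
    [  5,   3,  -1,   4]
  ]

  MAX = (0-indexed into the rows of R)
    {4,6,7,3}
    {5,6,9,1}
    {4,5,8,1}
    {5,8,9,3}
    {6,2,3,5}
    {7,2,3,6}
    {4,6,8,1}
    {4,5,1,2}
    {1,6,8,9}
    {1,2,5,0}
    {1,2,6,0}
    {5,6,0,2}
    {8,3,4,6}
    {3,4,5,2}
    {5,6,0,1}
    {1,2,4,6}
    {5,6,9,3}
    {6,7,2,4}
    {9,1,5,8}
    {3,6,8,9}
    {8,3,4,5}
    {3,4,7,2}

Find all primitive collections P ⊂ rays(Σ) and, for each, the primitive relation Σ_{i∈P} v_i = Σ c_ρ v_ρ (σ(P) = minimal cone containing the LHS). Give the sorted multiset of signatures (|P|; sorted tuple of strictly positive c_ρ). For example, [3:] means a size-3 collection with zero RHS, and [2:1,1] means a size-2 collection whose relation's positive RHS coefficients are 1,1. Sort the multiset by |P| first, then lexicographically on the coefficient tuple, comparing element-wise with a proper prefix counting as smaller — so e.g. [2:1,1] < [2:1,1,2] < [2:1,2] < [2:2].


17 minimal non-faces of Δ(Σ) (on 10 rays):

  • {1,3}:  v_{1} + v_{3} = 0  ⇒ sig = [2:]
  • {2,8}:  v_{2} + v_{8} = 0  ⇒ sig = [2:]
  • {4,9}:  v_{4} + v_{9} = v_{8}  ⇒ sig = [2:1]
  • {0,4}:  v_{0} + v_{4} = v_{1} + v_{2}  ⇒ sig = [2:1,1]
  • {2,9}:  v_{2} + v_{9} = v_{5} + v_{6}  ⇒ sig = [2:1,1]
  • {5,7}:  v_{5} + v_{7} = v_{2} + v_{3}  ⇒ sig = [2:1,1]
  • {7,9}:  v_{7} + v_{9} = v_{3} + v_{6}  ⇒ sig = [2:1,1]
  • {0,3}:  v_{0} + v_{3} = v_{2} + v_{5} + v_{6}  ⇒ sig = [2:1,1,1]
  • {0,8}:  v_{0} + v_{8} = v_{1} + v_{5} + v_{6}  ⇒ sig = [2:1,1,1]
  • {1,7}:  v_{1} + v_{7} = v_{2} + v_{4} + v_{6}  ⇒ sig = [2:1,1,1]
  • {7,8}:  v_{7} + v_{8} = v_{3} + v_{4} + v_{6}  ⇒ sig = [2:1,1,1]
  • {0,7}:  v_{0} + v_{7} = 2·v_{2} + v_{6}  ⇒ sig = [2:1,2]
  • {0,9}:  v_{0} + v_{9} = v_{1} + 2·v_{5} + 2·v_{6}  ⇒ sig = [2:1,2,2]
  • {4,5,6}:  v_{4} + v_{5} + v_{6} = 0  ⇒ sig = [3:]
  • {5,6,8}:  v_{5} + v_{6} + v_{8} = v_{9}  ⇒ sig = [3:1]
  • {1,2,5,6}:  v_{1} + v_{2} + v_{5} + v_{6} = v_{0}  ⇒ sig = [4:1]
  • {2,3,4,6}:  v_{2} + v_{3} + v_{4} + v_{6} = v_{7}  ⇒ sig = [4:1]

Sorted signature multiset PRS(X):
[[2:], [2:], [2:1], [2:1,1], [2:1,1], [2:1,1], [2:1,1], [2:1,1,1], [2:1,1,1], [2:1,1,1], [2:1,1,1], [2:1,2], [2:1,2,2], [3:], [3:1], [4:1], [4:1]]


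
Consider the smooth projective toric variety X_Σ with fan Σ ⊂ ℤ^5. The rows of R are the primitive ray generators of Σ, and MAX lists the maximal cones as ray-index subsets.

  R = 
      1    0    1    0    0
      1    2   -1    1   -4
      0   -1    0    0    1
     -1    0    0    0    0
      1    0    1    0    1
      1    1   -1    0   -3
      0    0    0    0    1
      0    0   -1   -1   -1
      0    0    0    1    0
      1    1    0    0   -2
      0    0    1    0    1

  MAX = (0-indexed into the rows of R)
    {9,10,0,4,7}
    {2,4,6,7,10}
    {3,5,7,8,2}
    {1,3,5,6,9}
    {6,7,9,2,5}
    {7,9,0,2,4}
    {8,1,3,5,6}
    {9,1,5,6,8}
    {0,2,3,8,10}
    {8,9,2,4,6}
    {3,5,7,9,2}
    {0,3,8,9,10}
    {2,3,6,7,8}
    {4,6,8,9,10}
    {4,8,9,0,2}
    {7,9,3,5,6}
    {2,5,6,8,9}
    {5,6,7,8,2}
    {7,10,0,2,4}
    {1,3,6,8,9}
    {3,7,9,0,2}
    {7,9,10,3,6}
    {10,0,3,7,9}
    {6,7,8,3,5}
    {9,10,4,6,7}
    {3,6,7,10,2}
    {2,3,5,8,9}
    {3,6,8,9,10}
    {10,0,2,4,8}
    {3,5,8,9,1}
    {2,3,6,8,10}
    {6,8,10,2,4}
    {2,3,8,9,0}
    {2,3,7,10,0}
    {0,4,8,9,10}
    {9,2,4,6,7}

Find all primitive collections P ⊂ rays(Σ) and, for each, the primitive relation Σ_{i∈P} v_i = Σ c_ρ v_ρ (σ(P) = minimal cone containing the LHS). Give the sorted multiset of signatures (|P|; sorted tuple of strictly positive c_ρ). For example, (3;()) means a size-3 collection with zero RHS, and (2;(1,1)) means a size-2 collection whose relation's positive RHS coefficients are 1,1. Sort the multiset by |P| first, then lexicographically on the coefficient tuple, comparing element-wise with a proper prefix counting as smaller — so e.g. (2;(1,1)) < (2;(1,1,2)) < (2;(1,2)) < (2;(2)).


The 18 primitive collections of Σ (r=11, n=5):

  P = {0,6}:  v_{0} + v_{6} = v_{4} — sig = (2;(1))
  P = {3,4}:  v_{3} + v_{4} = v_{10} — sig = (2;(1))
  P = {5,10}:  v_{5} + v_{10} = v_{9} — sig = (2;(1))
  P = {1,2}:  v_{1} + v_{2} = v_{5} + v_{8} — sig = (2;(1,1))
  P = {1,10}:  v_{1} + v_{10} = v_{3} + v_{6} + v_{8} + 2·v_{9} — sig = (2;(1,1,1,2))
  P = {1,4}:  v_{1} + v_{4} = v_{6} + v_{8} + 2·v_{9} — sig = (2;(1,1,2))
  P = {1,7}:  v_{1} + v_{7} = v_{3} + 2·v_{5} + v_{6} — sig = (2;(1,1,2))
  P = {4,5}:  v_{4} + v_{5} = v_{2} + v_{6} + 2·v_{9} — sig = (2;(1,1,2))
  P = {0,1}:  v_{0} + v_{1} = v_{8} + 2·v_{9} — sig = (2;(1,2))
  P = {0,5}:  v_{0} + v_{5} = v_{2} + 2·v_{9} — sig = (2;(1,2))
  P = {7,8,10}:  v_{7} + v_{8} + v_{10} = 0 — sig = (3;())
  P = {2,9,10}:  v_{2} + v_{9} + v_{10} = v_{0} — sig = (3;(1))
  P = {7,8,9}:  v_{7} + v_{8} + v_{9} = v_{5} — sig = (3;(1))
  P = {0,7,8}:  v_{0} + v_{7} + v_{8} = v_{2} + v_{9} — sig = (3;(1,1))
  P = {4,7,8}:  v_{4} + v_{7} + v_{8} = v_{2} + v_{6} + v_{9} — sig = (3;(1,1,1))
  P = {2,3,6,9}:  v_{2} + v_{3} + v_{6} + v_{9} = 0 — sig = (4;())
  P = {2,3,5,6}:  v_{2} + v_{3} + v_{5} + v_{6} = v_{7} + v_{8} — sig = (4;(1,1))
  P = {3,5,6,8,9}:  v_{3} + v_{5} + v_{6} + v_{8} + v_{9} = v_{1} — sig = (5;(1))

Signatures (|P|; sorted positive RHS coefficients), sorted:
[(2;(1)), (2;(1)), (2;(1)), (2;(1,1)), (2;(1,1,1,2)), (2;(1,1,2)), (2;(1,1,2)), (2;(1,1,2)), (2;(1,2)), (2;(1,2)), (3;()), (3;(1)), (3;(1)), (3;(1,1)), (3;(1,1,1)), (4;()), (4;(1,1)), (5;(1))]


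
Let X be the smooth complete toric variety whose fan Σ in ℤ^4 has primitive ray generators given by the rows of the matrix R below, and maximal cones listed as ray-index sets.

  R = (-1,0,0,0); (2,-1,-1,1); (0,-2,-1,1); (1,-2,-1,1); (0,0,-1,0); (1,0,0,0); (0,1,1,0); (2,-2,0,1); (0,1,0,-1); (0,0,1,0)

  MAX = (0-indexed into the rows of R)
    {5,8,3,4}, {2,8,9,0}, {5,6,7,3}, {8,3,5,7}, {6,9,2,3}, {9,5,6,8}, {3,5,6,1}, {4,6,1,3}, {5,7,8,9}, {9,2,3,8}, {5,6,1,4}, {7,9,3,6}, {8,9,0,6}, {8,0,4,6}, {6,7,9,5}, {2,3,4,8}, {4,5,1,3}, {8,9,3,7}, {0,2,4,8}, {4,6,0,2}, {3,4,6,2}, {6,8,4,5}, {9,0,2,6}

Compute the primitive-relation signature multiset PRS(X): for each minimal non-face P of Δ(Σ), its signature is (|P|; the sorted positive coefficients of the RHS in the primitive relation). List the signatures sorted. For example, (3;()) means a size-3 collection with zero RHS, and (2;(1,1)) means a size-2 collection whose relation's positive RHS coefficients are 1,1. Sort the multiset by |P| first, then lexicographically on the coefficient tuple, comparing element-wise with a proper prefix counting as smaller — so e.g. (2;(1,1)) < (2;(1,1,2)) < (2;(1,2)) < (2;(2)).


Minimal non-faces — 17 found among 10 rays, 23 max cones:

  P={0,5}:  v_{0} + v_{5} = 0 ; sig = (2;())
  P={4,9}:  v_{4} + v_{9} = 0 ; sig = (2;())
  P={0,3}:  v_{0} + v_{3} = v_{2} ; sig = (2;(1))
  P={2,5}:  v_{2} + v_{5} = v_{3} ; sig = (2;(1))
  P={0,7}:  v_{0} + v_{7} = v_{3} + v_{9} ; sig = (2;(1,1))
  P={4,7}:  v_{4} + v_{7} = v_{3} + v_{5} ; sig = (2;(1,1))
  P={0,1}:  v_{0} + v_{1} = v_{3} + v_{4} + v_{6} ; sig = (2;(1,1,1))
  P={1,9}:  v_{1} + v_{9} = v_{3} + v_{5} + v_{6} ; sig = (2;(1,1,1))
  P={1,2}:  v_{1} + v_{2} = 2·v_{3} + v_{4} + v_{6} ; sig = (2;(1,1,2))
  P={1,8}:  v_{1} + v_{8} = v_{4} + 2·v_{5} ; sig = (2;(1,2))
  P={2,7}:  v_{2} + v_{7} = 2·v_{3} + v_{9} ; sig = (2;(1,2))
  P={1,7}:  v_{1} + v_{7} = 2·v_{3} + 2·v_{5} + v_{6} ; sig = (2;(1,2,2))
  P={2,6,8}:  v_{2} + v_{6} + v_{8} = 0 ; sig = (3;())
  P={3,5,9}:  v_{3} + v_{5} + v_{9} = v_{7} ; sig = (3;(1))
  P={3,6,8}:  v_{3} + v_{6} + v_{8} = v_{5} ; sig = (3;(1))
  P={6,7,8}:  v_{6} + v_{7} + v_{8} = 2·v_{5} + v_{9} ; sig = (3;(1,2))
  P={3,4,5,6}:  v_{3} + v_{4} + v_{5} + v_{6} = v_{1} ; sig = (4;(1))

so the primitive-relation signature multiset is
[(2;()), (2;()), (2;(1)), (2;(1)), (2;(1,1)), (2;(1,1)), (2;(1,1,1)), (2;(1,1,1)), (2;(1,1,2)), (2;(1,2)), (2;(1,2)), (2;(1,2,2)), (3;()), (3;(1)), (3;(1)), (3;(1,2)), (4;(1))]


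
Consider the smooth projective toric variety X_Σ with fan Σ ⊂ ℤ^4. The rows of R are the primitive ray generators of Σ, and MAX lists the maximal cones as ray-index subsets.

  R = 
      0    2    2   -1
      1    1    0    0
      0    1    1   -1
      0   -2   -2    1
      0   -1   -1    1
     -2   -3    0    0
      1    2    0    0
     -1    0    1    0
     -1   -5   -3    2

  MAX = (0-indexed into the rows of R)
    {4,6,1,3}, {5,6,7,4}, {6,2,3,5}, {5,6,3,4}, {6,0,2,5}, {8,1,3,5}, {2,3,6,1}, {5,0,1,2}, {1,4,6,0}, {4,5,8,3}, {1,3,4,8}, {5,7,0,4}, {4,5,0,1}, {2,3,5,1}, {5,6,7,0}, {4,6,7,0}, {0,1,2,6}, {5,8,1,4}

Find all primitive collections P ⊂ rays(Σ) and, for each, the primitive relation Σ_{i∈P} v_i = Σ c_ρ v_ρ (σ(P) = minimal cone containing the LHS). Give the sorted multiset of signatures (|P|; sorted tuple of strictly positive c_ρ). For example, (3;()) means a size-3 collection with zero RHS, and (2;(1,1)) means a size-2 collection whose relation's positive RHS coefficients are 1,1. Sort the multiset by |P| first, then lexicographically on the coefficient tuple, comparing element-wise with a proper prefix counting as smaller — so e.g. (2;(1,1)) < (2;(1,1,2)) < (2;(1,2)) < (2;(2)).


12 collections generate NE(X_Σ); each relation:

  P = {0,3}:  v_{0} + v_{3} = 0 — sig = (2;())
  P = {2,4}:  v_{2} + v_{4} = 0 — sig = (2;())
  P = {1,7}:  v_{1} + v_{7} = v_{0} + v_{4} — sig = (2;(1,1))
  P = {6,8}:  v_{6} + v_{8} = v_{3} + v_{4} — sig = (2;(1,1))
  P = {0,8}:  v_{0} + v_{8} = v_{1} + v_{4} + v_{5} — sig = (2;(1,1,1))
  P = {2,7}:  v_{2} + v_{7} = v_{0} + v_{5} + v_{6} — sig = (2;(1,1,1))
  P = {2,8}:  v_{2} + v_{8} = v_{1} + v_{3} + v_{5} — sig = (2;(1,1,1))
  P = {3,7}:  v_{3} + v_{7} = v_{4} + v_{5} + v_{6} — sig = (2;(1,1,1))
  P = {7,8}:  v_{7} + v_{8} = 2·v_{4} + v_{5} — sig = (2;(1,2))
  P = {1,5,6}:  v_{1} + v_{5} + v_{6} = 0 — sig = (3;())
  P = {0,4,5,6}:  v_{0} + v_{4} + v_{5} + v_{6} = v_{7} — sig = (4;(1))
  P = {1,3,4,5}:  v_{1} + v_{3} + v_{4} + v_{5} = v_{8} — sig = (4;(1))

Signatures (|P|; sorted positive RHS coefficients), sorted:
    (2;())
    (2;())
    (2;(1,1))
    (2;(1,1))
    (2;(1,1,1))
    (2;(1,1,1))
    (2;(1,1,1))
    (2;(1,1,1))
    (2;(1,2))
    (3;())
    (4;(1))
    (4;(1))


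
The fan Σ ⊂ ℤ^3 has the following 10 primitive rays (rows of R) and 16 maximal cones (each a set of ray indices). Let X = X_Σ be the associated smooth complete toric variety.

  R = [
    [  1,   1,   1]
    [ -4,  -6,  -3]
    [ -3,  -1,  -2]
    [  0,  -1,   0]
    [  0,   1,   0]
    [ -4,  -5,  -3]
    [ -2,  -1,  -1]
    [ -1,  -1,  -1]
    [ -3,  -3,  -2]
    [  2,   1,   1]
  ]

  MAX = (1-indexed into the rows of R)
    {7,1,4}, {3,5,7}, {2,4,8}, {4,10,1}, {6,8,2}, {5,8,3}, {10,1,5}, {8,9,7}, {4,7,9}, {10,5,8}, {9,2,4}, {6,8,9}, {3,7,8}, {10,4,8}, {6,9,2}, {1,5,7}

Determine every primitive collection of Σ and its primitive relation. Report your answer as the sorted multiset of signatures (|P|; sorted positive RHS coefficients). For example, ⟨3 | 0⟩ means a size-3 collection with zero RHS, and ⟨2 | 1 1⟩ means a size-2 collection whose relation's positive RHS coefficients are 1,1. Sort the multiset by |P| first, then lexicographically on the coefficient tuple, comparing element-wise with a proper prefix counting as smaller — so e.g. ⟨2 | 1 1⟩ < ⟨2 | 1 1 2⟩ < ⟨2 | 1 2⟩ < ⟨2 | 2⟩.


Δ(Σ) — 10 vertices, 25 min non-faces:

  P = {1,8}:  v_{1} + v_{8} = 0  ⇒ sig = ⟨2 | 0⟩
  P = {4,5}:  v_{4} + v_{5} = 0  ⇒ sig = ⟨2 | 0⟩
  P = {7,10}:  v_{7} + v_{10} = 0  ⇒ sig = ⟨2 | 0⟩
  P = {2,5}:  v_{2} + v_{5} = v_{6}  ⇒ sig = ⟨2 | 1⟩
  P = {4,6}:  v_{4} + v_{6} = v_{2}  ⇒ sig = ⟨2 | 1⟩
  P = {1,3}:  v_{1} + v_{3} = v_{5} + v_{7}  ⇒ sig = ⟨2 | 1 1⟩
  P = {1,6}:  v_{1} + v_{6} = v_{4} + v_{9}  ⇒ sig = ⟨2 | 1 1⟩
  P = {1,9}:  v_{1} + v_{9} = v_{4} + v_{7}  ⇒ sig = ⟨2 | 1 1⟩
  P = {3,4}:  v_{3} + v_{4} = v_{7} + v_{8}  ⇒ sig = ⟨2 | 1 1⟩
  P = {3,10}:  v_{3} + v_{10} = v_{5} + v_{8}  ⇒ sig = ⟨2 | 1 1⟩
  P = {5,6}:  v_{5} + v_{6} = v_{8} + v_{9}  ⇒ sig = ⟨2 | 1 1⟩
  P = {5,9}:  v_{5} + v_{9} = v_{7} + v_{8}  ⇒ sig = ⟨2 | 1 1⟩
  P = {9,10}:  v_{9} + v_{10} = v_{4} + v_{8}  ⇒ sig = ⟨2 | 1 1⟩
  P = {3,6}:  v_{3} + v_{6} = v_{7} + 2·v_{8} + v_{9}  ⇒ sig = ⟨2 | 1 1 2⟩
  P = {1,2}:  v_{1} + v_{2} = 2·v_{4} + v_{9}  ⇒ sig = ⟨2 | 1 2⟩
  P = {2,3}:  v_{2} + v_{3} = v_{8} + 2·v_{9}  ⇒ sig = ⟨2 | 1 2⟩
  P = {2,7}:  v_{2} + v_{7} = v_{4} + 2·v_{9}  ⇒ sig = ⟨2 | 1 2⟩
  P = {6,7}:  v_{6} + v_{7} = 2·v_{9}  ⇒ sig = ⟨2 | 2⟩
  P = {3,9}:  v_{3} + v_{9} = 2·v_{7} + 2·v_{8}  ⇒ sig = ⟨2 | 2 2⟩
  P = {6,10}:  v_{6} + v_{10} = 2·v_{4} + 2·v_{8}  ⇒ sig = ⟨2 | 2 2⟩
  P = {2,10}:  v_{2} + v_{10} = 3·v_{4} + 2·v_{8}  ⇒ sig = ⟨2 | 2 3⟩
  P = {4,7,8}:  v_{4} + v_{7} + v_{8} = v_{9}  ⇒ sig = ⟨3 | 1⟩
  P = {4,8,9}:  v_{4} + v_{8} + v_{9} = v_{6}  ⇒ sig = ⟨3 | 1⟩
  P = {5,7,8}:  v_{5} + v_{7} + v_{8} = v_{3}  ⇒ sig = ⟨3 | 1⟩
  P = {2,8,9}:  v_{2} + v_{8} + v_{9} = 2·v_{6}  ⇒ sig = ⟨3 | 2⟩

Signatures (|P|; sorted positive RHS coefficients), sorted:
{ ⟨2 | 0⟩ ×3,  ⟨2 | 1⟩ ×2,  ⟨2 | 1 1⟩ ×8,  ⟨2 | 1 1 2⟩,  ⟨2 | 1 2⟩ ×3,  ⟨2 | 2⟩,  ⟨2 | 2 2⟩ ×2,  ⟨2 | 2 3⟩,  ⟨3 | 1⟩ ×3,  ⟨3 | 2⟩ }


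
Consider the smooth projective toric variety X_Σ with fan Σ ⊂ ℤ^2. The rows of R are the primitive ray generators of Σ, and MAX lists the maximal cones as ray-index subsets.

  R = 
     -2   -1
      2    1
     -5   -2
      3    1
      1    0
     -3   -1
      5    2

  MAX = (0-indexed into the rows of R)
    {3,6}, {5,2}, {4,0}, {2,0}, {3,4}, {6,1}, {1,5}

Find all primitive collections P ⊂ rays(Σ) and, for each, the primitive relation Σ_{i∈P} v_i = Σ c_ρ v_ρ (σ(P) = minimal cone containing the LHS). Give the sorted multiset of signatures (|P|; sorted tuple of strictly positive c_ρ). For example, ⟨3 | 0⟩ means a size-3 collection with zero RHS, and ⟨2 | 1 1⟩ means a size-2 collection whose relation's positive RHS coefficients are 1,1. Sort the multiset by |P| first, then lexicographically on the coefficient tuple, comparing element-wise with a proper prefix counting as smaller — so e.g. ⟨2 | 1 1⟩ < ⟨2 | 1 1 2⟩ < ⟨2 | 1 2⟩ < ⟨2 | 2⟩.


Minimal non-faces — 14 found among 7 rays, 7 max cones:

  • {0,1}:  v_{0} + v_{1} = 0  →  sig = ⟨2 | 0⟩
  • {2,6}:  v_{2} + v_{6} = 0  →  sig = ⟨2 | 0⟩
  • {3,5}:  v_{3} + v_{5} = 0  →  sig = ⟨2 | 0⟩
  • {0,3}:  v_{0} + v_{3} = v_{4}  →  sig = ⟨2 | 1⟩
  • {0,5}:  v_{0} + v_{5} = v_{2}  →  sig = ⟨2 | 1⟩
  • {0,6}:  v_{0} + v_{6} = v_{3}  →  sig = ⟨2 | 1⟩
  • {1,2}:  v_{1} + v_{2} = v_{5}  →  sig = ⟨2 | 1⟩
  • {1,3}:  v_{1} + v_{3} = v_{6}  →  sig = ⟨2 | 1⟩
  • {1,4}:  v_{1} + v_{4} = v_{3}  →  sig = ⟨2 | 1⟩
  • {2,3}:  v_{2} + v_{3} = v_{0}  →  sig = ⟨2 | 1⟩
  • {4,5}:  v_{4} + v_{5} = v_{0}  →  sig = ⟨2 | 1⟩
  • {5,6}:  v_{5} + v_{6} = v_{1}  →  sig = ⟨2 | 1⟩
  • {2,4}:  v_{2} + v_{4} = 2·v_{0}  →  sig = ⟨2 | 2⟩
  • {4,6}:  v_{4} + v_{6} = 2·v_{3}  →  sig = ⟨2 | 2⟩

Signatures (|P|; sorted positive RHS coefficients), sorted:
    |P|=2: 14 collections, coeffs (), (), (), (1), (1), (1), (1), (1), (1), (1), (1), (1), (2), (2)


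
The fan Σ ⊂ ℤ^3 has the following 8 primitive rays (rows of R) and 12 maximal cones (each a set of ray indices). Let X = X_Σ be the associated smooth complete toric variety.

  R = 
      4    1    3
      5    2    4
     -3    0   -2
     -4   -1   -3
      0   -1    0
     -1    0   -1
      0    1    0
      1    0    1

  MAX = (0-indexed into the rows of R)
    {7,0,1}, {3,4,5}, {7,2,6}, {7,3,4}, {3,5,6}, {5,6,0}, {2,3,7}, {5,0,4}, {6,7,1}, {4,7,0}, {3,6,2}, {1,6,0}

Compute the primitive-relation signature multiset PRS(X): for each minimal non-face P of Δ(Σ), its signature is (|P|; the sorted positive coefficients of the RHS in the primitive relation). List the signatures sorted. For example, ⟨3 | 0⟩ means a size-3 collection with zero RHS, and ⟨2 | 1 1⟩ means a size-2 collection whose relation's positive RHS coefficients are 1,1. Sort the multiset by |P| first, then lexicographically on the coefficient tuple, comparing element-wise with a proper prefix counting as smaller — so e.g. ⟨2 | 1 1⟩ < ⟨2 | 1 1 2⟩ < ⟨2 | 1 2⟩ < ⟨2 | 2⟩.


The 12 primitive collections of Σ (r=8, n=3):

  {0,3}:  v_{0} + v_{3} = 0  ⟹  sig = ⟨2 | 0⟩
  {4,6}:  v_{4} + v_{6} = 0  ⟹  sig = ⟨2 | 0⟩
  {5,7}:  v_{5} + v_{7} = 0  ⟹  sig = ⟨2 | 0⟩
  {0,2}:  v_{0} + v_{2} = v_{6} + v_{7}  ⟹  sig = ⟨2 | 1 1⟩
  {1,3}:  v_{1} + v_{3} = v_{6} + v_{7}  ⟹  sig = ⟨2 | 1 1⟩
  {1,4}:  v_{1} + v_{4} = v_{0} + v_{7}  ⟹  sig = ⟨2 | 1 1⟩
  {1,5}:  v_{1} + v_{5} = v_{0} + v_{6}  ⟹  sig = ⟨2 | 1 1⟩
  {2,4}:  v_{2} + v_{4} = v_{3} + v_{7}  ⟹  sig = ⟨2 | 1 1⟩
  {2,5}:  v_{2} + v_{5} = v_{3} + v_{6}  ⟹  sig = ⟨2 | 1 1⟩
  {1,2}:  v_{1} + v_{2} = 2·v_{6} + 2·v_{7}  ⟹  sig = ⟨2 | 2 2⟩
  {0,6,7}:  v_{0} + v_{6} + v_{7} = v_{1}  ⟹  sig = ⟨3 | 1⟩
  {3,6,7}:  v_{3} + v_{6} + v_{7} = v_{2}  ⟹  sig = ⟨3 | 1⟩

so the primitive-relation signature multiset is
    ⟨2 | 0⟩
    ⟨2 | 0⟩
    ⟨2 | 0⟩
    ⟨2 | 1 1⟩
    ⟨2 | 1 1⟩
    ⟨2 | 1 1⟩
    ⟨2 | 1 1⟩
    ⟨2 | 1 1⟩
    ⟨2 | 1 1⟩
    ⟨2 | 2 2⟩
    ⟨3 | 1⟩
    ⟨3 | 1⟩
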